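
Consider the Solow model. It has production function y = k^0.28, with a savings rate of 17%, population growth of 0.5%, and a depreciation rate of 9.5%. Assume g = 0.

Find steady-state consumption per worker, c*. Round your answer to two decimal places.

c* = 1.02

At the steady state, Δk = 0, so s·k^α = (n + δ)·k.
Dividing both sides by k: k^(1−α) = s / (n + δ).
k^0.72 = 0.17 / (0.005 + 0.095) = 0.17 / 0.100 = 1.7000
k* = 1.7000^(1/0.72) ≈ 2.0896
y* = (k*)^α = 2.0896^0.28 ≈ 1.2292
c* = (1 − s)·y* = (1 − 0.17) × 1.2292 ≈ 1.0202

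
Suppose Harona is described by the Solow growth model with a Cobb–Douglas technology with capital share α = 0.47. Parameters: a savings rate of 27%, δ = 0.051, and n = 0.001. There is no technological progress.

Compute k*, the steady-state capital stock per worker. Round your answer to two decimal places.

k* = 22.37

In steady state, investment equals break-even investment: s·k^α = (n + δ)·k.
Dividing both sides by k: k^(1−α) = s / (n + δ).
k^0.53 = 0.27 / (0.001 + 0.051) = 0.27 / 0.052 = 5.1923
k* = 5.1923^(1/0.53) ≈ 22.3736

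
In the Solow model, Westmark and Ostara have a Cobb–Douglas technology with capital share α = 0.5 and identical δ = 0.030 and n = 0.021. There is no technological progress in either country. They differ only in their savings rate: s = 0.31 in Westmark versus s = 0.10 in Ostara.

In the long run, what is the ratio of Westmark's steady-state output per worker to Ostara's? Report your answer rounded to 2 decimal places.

ratio ≈ 3.10

Steady-state y* = [s/(n + δ)]^(α/(1−α)), so the ratio is [ (s_W/(n + δ)_W) / (s_O/(n + δ)_O) ]^1.
s_W/(n + δ)_W = 0.31/0.051 = 6.0784; s_O/(n + δ)_O = 0.10/0.051 = 1.9608.
Ratio = (6.0784/1.9608)^1 = 3.1000^1 ≈ 3.1000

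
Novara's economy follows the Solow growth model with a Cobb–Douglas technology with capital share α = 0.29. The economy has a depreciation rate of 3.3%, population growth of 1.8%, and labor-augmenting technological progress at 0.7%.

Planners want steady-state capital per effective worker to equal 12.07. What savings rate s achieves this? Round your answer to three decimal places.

s ≈ 0.340

At the steady state, Δk = 0, so s·k^α = (n + g + δ)·k.
So s / (n + g + δ) = (k*)^(1−α) = 12.07^0.71 = 5.8615.
Therefore s = 5.8615 × (n + g + δ) = 5.8615 × 0.058 = 0.3400.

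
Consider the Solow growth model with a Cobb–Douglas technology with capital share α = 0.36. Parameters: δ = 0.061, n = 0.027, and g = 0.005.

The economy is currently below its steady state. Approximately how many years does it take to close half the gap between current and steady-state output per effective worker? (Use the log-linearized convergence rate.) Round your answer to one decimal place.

Near the steady state the convergence rate is λ = (1 − α)(n + g + δ).
λ = (1 − 0.36) × 0.093 = 0.64 × 0.093 = 0.05952
Half-life = ln 2 / λ = 0.6931 / 0.05952 ≈ 11.64 years

half-life ≈ 11.6 years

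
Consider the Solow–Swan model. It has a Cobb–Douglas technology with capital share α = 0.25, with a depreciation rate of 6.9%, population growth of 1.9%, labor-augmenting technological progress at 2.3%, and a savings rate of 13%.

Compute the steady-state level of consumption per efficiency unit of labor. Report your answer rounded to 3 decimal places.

c* = 0.917

Steady state requires s·f(k) = (n + g + δ)·k, i.e. s·k^α = (n + g + δ)·k.
Dividing both sides by k: k^(1−α) = s / (n + g + δ).
k^0.75 = 0.13 / (0.019 + 0.023 + 0.069) = 0.13 / 0.111 = 1.1712
k* = 1.1712^(1/0.75) ≈ 1.2345
y* = (k*)^α = 1.2345^0.25 ≈ 1.0541
c* = (1 − s)·y* = (1 − 0.13) × 1.0541 ≈ 0.9171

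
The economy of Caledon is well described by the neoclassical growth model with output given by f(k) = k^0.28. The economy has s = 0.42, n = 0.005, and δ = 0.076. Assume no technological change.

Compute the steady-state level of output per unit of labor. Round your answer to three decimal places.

In steady state, investment equals break-even investment: s·k^α = (n + δ)·k.
Rearranging, k^(1−α) = s / (n + δ).
k^0.72 = 0.42 / (0.005 + 0.076) = 0.42 / 0.081 = 5.1852
k* = 5.1852^(1/0.72) ≈ 9.8340
y* = (k*)^α = 9.8340^0.28 ≈ 1.8966

y* ≈ 1.897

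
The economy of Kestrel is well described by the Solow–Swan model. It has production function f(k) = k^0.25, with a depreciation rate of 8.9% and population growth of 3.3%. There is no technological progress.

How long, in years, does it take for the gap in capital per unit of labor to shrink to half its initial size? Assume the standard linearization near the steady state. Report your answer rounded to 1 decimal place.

Near the steady state the convergence rate is λ = (1 − α)(n + δ).
λ = (1 − 0.25) × 0.122 = 0.75 × 0.122 = 0.0915
Half-life = ln 2 / λ = 0.6931 / 0.0915 ≈ 7.57 years

about 7.6 years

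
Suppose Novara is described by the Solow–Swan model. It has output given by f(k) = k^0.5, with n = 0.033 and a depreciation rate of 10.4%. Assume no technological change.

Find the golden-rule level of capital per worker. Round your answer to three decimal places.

The golden rule sets f'(k) = n + δ, i.e. α·k^(α−1) = n + δ.
So k^(1−α) = α / (n + δ) = 0.5 / 0.137 = 3.6496.
k_gold = 3.6496^(1/0.5) ≈ 13.3196

k_gold ≈ 13.320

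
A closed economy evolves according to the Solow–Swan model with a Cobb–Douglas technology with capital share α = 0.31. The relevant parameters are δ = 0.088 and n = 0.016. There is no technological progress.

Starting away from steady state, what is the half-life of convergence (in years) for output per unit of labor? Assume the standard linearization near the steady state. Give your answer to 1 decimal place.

Near the steady state the convergence rate is λ = (1 − α)(n + δ).
λ = (1 − 0.31) × 0.104 = 0.69 × 0.104 = 0.07176
Half-life = ln 2 / λ = 0.6931 / 0.07176 ≈ 9.66 years

about 9.7 years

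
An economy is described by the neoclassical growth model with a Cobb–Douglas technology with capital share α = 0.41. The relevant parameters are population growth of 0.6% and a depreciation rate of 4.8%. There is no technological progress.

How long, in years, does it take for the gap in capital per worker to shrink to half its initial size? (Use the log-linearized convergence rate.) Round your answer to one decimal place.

Near the steady state the convergence rate is λ = (1 − α)(n + δ).
λ = (1 − 0.41) × 0.054 = 0.59 × 0.054 = 0.03186
Half-life = ln 2 / λ = 0.6931 / 0.03186 ≈ 21.75 years

about 21.8 years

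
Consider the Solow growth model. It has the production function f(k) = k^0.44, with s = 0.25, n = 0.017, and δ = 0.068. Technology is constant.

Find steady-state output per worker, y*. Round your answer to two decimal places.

y* ≈ 2.33

In steady state, investment equals break-even investment: s·k^α = (n + δ)·k.
Rearranging, k^(1−α) = s / (n + δ).
k^0.56 = 0.25 / (0.017 + 0.068) = 0.25 / 0.085 = 2.9412
k* = 2.9412^(1/0.56) ≈ 6.8652
y* = (k*)^α = 6.8652^0.44 ≈ 2.3341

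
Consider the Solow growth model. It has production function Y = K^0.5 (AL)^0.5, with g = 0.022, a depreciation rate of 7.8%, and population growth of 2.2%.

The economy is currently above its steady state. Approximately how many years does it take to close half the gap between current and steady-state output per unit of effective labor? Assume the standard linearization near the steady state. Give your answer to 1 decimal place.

t_½ ≈ 11.4 years

Near the steady state the convergence rate is λ = (1 − α)(n + g + δ).
λ = (1 − 0.5) × 0.122 = 0.5 × 0.122 = 0.0610
Half-life = ln 2 / λ = 0.6931 / 0.0610 ≈ 11.36 years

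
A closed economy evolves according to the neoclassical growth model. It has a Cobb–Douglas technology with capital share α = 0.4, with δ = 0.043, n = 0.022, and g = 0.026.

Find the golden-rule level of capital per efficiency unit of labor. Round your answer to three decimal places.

k_gold ≈ 11.795

The golden rule sets f'(k) = n + g + δ, i.e. α·k^(α−1) = n + g + δ.
So k^(1−α) = α / (n + g + δ) = 0.4 / 0.091 = 4.3956.
k_gold = 4.3956^(1/0.6) ≈ 11.7950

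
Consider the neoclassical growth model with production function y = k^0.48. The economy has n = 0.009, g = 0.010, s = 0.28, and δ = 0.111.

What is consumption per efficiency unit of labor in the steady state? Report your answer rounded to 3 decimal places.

In steady state, investment equals break-even investment: s·k^α = (n + g + δ)·k.
Rearranging, k^(1−α) = s / (n + g + δ).
k^0.52 = 0.28 / (0.009 + 0.010 + 0.111) = 0.28 / 0.130 = 2.1538
k* = 2.1538^(1/0.52) ≈ 4.3730
y* = (k*)^α = 4.3730^0.48 ≈ 2.0304
c* = (1 − s)·y* = (1 − 0.28) × 2.0304 ≈ 1.4619

c* ≈ 1.462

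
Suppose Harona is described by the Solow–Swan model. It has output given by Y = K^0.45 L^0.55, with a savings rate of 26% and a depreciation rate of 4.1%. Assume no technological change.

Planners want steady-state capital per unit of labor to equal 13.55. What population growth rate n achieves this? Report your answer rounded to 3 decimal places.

At the steady state, Δk = 0, so s·k^α = (n + δ)·k.
So s / (n + δ) = (k*)^(1−α) = 13.55^0.55 = 4.1934.
Therefore n + δ = s / 4.1934 = 0.26 / 4.1934 = 0.0620, so n = 0.0620 − 0.041 = 0.0210.

n ≈ 0.021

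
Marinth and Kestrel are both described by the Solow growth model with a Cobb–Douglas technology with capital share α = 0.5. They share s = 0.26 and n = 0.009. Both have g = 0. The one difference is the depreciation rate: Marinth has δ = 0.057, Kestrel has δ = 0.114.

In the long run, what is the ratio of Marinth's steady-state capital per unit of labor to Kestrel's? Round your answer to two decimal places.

ratio ≈ 3.47

Steady-state k* = [s/(n + δ)]^(1/(1−α)), so the ratio is [ (s_M/(n + δ)_M) / (s_K/(n + δ)_K) ]^2.
s_M/(n + δ)_M = 0.26/0.066 = 3.9394; s_K/(n + δ)_K = 0.26/0.123 = 2.1138.
Ratio = (3.9394/2.1138)^2 = 1.8637^2 ≈ 3.4734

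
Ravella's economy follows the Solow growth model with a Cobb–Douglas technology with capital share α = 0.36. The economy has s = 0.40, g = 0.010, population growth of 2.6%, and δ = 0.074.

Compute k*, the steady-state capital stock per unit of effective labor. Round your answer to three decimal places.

Steady state requires s·f(k) = (n + g + δ)·k, i.e. s·k^α = (n + g + δ)·k.
Dividing both sides by k: k^(1−α) = s / (n + g + δ).
k^0.64 = 0.40 / (0.026 + 0.010 + 0.074) = 0.40 / 0.110 = 3.6364
k* = 3.6364^(1/0.64) ≈ 7.5171

k* = 7.517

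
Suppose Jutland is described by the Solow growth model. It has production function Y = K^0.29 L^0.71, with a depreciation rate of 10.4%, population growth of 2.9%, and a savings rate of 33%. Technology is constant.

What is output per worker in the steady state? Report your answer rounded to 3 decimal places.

In steady state, investment equals break-even investment: s·k^α = (n + δ)·k.
Rearranging, k^(1−α) = s / (n + δ).
k^0.71 = 0.33 / (0.029 + 0.104) = 0.33 / 0.133 = 2.4812
k* = 2.4812^(1/0.71) ≈ 3.5963
y* = (k*)^α = 3.5963^0.29 ≈ 1.4494

y* = 1.449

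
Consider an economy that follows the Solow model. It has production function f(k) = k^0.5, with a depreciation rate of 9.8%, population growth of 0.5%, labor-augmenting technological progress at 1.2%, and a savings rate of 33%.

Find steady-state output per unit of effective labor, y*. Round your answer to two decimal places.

At the steady state, Δk = 0, so s·k^α = (n + g + δ)·k.
Dividing both sides by k: k^(1−α) = s / (n + g + δ).
k^0.5 = 0.33 / (0.005 + 0.012 + 0.098) = 0.33 / 0.115 = 2.8696
k* = 2.8696^(1/0.5) ≈ 8.2346
y* = (k*)^α = 8.2346^0.5 ≈ 2.8696

y* ≈ 2.87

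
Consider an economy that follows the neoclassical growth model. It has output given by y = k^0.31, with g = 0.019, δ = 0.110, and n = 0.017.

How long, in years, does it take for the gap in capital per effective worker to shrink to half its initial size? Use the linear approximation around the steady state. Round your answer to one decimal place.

Near the steady state the convergence rate is λ = (1 − α)(n + g + δ).
λ = (1 − 0.31) × 0.146 = 0.69 × 0.146 = 0.10074
Half-life = ln 2 / λ = 0.6931 / 0.10074 ≈ 6.88 years

t_½ ≈ 6.9 years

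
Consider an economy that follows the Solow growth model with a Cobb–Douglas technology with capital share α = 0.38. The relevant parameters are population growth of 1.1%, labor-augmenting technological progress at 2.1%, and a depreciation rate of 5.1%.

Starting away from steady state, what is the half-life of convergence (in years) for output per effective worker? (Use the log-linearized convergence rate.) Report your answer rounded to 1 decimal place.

t_½ ≈ 13.5 years

Near the steady state the convergence rate is λ = (1 − α)(n + g + δ).
λ = (1 − 0.38) × 0.083 = 0.62 × 0.083 = 0.05146
Half-life = ln 2 / λ = 0.6931 / 0.05146 ≈ 13.47 years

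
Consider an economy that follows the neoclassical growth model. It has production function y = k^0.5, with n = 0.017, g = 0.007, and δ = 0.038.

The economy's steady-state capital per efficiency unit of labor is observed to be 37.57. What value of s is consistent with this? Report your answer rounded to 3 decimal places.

Steady state requires s·f(k) = (n + g + δ)·k, i.e. s·k^α = (n + g + δ)·k.
So s / (n + g + δ) = (k*)^(1−α) = 37.57^0.5 = 6.1294.
Therefore s = 6.1294 × (n + g + δ) = 6.1294 × 0.062 = 0.3800.

s ≈ 0.380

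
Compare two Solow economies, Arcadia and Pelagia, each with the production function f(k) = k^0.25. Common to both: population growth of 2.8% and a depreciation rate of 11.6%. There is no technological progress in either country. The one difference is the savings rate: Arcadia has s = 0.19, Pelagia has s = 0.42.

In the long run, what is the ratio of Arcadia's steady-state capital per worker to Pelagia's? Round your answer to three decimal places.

ratio ≈ 0.347

Steady-state k* = [s/(n + δ)]^(1/(1−α)), so the ratio is [ (s_A/(n + δ)_A) / (s_P/(n + δ)_P) ]^1.3333.
s_A/(n + δ)_A = 0.19/0.144 = 1.3194; s_P/(n + δ)_P = 0.42/0.144 = 2.9167.
Ratio = (1.3194/2.9167)^1.3333 = 0.4524^1.3333 ≈ 0.3473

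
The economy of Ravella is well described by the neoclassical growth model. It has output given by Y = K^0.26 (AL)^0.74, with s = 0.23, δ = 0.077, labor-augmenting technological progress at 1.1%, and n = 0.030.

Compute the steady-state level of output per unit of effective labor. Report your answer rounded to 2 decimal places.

y* ≈ 1.26

Steady state requires s·f(k) = (n + g + δ)·k, i.e. s·k^α = (n + g + δ)·k.
Dividing both sides by k: k^(1−α) = s / (n + g + δ).
k^0.74 = 0.23 / (0.030 + 0.011 + 0.077) = 0.23 / 0.118 = 1.9492
k* = 1.9492^(1/0.74) ≈ 2.4643
y* = (k*)^α = 2.4643^0.26 ≈ 1.2643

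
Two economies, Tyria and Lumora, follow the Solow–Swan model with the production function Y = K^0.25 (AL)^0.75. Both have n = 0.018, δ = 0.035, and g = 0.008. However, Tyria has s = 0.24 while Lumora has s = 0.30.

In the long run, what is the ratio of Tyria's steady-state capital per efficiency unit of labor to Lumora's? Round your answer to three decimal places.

Steady-state k* = [s/(n + g + δ)]^(1/(1−α)), so the ratio is [ (s_T/(n + g + δ)_T) / (s_L/(n + g + δ)_L) ]^1.3333.
s_T/(n + g + δ)_T = 0.24/0.061 = 3.9344; s_L/(n + g + δ)_L = 0.30/0.061 = 4.9180.
Ratio = (3.9344/4.9180)^1.3333 = 0.8000^1.3333 ≈ 0.7427

k*_T / k*_L ≈ 0.743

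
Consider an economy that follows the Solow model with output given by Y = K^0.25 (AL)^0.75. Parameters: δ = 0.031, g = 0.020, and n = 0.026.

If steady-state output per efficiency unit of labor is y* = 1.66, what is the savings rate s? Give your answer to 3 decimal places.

In steady state, investment equals break-even investment: s·k^α = (n + g + δ)·k.
Since y* = [s/(n + g + δ)]^(α/(1−α)), we have s/(n + g + δ) = (y*)^((1−α)/α) = 1.66^3 = 4.5743.
Therefore s = 4.5743 × (n + g + δ) = 4.5743 × 0.077 = 0.3522.

s ≈ 0.352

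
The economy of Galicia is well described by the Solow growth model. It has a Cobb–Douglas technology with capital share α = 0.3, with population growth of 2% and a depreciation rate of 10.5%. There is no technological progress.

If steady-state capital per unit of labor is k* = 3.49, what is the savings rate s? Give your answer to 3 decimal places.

At the steady state, Δk = 0, so s·k^α = (n + δ)·k.
So s / (n + δ) = (k*)^(1−α) = 3.49^0.7 = 2.3987.
Therefore s = 2.3987 × (n + δ) = 2.3987 × 0.125 = 0.2998.

s ≈ 0.300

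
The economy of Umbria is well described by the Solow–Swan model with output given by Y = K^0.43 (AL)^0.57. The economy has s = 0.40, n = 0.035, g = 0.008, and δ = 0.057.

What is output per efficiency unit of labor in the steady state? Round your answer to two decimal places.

In steady state, investment equals break-even investment: s·k^α = (n + g + δ)·k.
Dividing both sides by k: k^(1−α) = s / (n + g + δ).
k^0.57 = 0.40 / (0.035 + 0.008 + 0.057) = 0.40 / 0.100 = 4.0000
k* = 4.0000^(1/0.57) ≈ 11.3827
y* = (k*)^α = 11.3827^0.43 ≈ 2.8457

y* ≈ 2.85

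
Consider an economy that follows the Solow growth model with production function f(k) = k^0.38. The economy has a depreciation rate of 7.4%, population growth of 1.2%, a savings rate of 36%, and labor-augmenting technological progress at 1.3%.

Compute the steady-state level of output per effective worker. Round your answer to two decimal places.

In steady state, investment equals break-even investment: s·k^α = (n + g + δ)·k.
Dividing both sides by k: k^(1−α) = s / (n + g + δ).
k^0.62 = 0.36 / (0.012 + 0.013 + 0.074) = 0.36 / 0.099 = 3.6364
k* = 3.6364^(1/0.62) ≈ 8.0225
y* = (k*)^α = 8.0225^0.38 ≈ 2.2062

y* = 2.21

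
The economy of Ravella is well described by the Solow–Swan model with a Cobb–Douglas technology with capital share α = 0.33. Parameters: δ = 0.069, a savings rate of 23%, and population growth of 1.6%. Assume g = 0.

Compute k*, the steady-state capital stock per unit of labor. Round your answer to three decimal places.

k* ≈ 4.418

In steady state, investment equals break-even investment: s·k^α = (n + δ)·k.
Dividing both sides by k: k^(1−α) = s / (n + δ).
k^0.67 = 0.23 / (0.016 + 0.069) = 0.23 / 0.085 = 2.7059
k* = 2.7059^(1/0.67) ≈ 4.4182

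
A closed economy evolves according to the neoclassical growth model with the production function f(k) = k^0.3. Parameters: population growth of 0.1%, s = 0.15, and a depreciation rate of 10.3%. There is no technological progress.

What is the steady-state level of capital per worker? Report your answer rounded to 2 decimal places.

In steady state, investment equals break-even investment: s·k^α = (n + δ)·k.
Dividing both sides by k: k^(1−α) = s / (n + δ).
k^0.7 = 0.15 / (0.001 + 0.103) = 0.15 / 0.104 = 1.4423
k* = 1.4423^(1/0.7) ≈ 1.6874

k* = 1.69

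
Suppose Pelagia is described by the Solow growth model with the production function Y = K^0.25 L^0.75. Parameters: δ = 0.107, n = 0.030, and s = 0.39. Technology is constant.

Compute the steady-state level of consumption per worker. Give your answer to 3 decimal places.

Steady state requires s·f(k) = (n + δ)·k, i.e. s·k^α = (n + δ)·k.
Dividing both sides by k: k^(1−α) = s / (n + δ).
k^0.75 = 0.39 / (0.030 + 0.107) = 0.39 / 0.137 = 2.8467
k* = 2.8467^(1/0.75) ≈ 4.0345
y* = (k*)^α = 4.0345^0.25 ≈ 1.4173
c* = (1 − s)·y* = (1 − 0.39) × 1.4173 ≈ 0.8646

c* = 0.865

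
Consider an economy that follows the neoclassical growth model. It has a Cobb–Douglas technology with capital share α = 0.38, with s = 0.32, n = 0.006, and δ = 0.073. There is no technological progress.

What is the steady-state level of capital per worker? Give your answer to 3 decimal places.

In steady state, investment equals break-even investment: s·k^α = (n + δ)·k.
Dividing both sides by k: k^(1−α) = s / (n + δ).
k^0.62 = 0.32 / (0.006 + 0.073) = 0.32 / 0.079 = 4.0506
k* = 4.0506^(1/0.62) ≈ 9.5471

k* = 9.547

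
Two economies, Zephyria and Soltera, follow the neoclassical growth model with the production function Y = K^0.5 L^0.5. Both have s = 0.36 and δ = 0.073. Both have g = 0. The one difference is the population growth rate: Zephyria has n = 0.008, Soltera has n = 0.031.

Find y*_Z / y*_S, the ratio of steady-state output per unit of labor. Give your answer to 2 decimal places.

Steady-state y* = [s/(n + δ)]^(α/(1−α)), so the ratio is [ (s_Z/(n + δ)_Z) / (s_S/(n + δ)_S) ]^1.
s_Z/(n + δ)_Z = 0.36/0.081 = 4.4444; s_S/(n + δ)_S = 0.36/0.104 = 3.4615.
Ratio = (4.4444/3.4615)^1 = 1.2840^1 ≈ 1.2840

y*_Z / y*_S ≈ 1.28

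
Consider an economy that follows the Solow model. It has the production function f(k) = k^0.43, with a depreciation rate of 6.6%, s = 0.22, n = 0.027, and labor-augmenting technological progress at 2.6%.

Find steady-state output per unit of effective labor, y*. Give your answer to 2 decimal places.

y* = 1.59

At the steady state, Δk = 0, so s·k^α = (n + g + δ)·k.
Rearranging, k^(1−α) = s / (n + g + δ).
k^0.57 = 0.22 / (0.027 + 0.026 + 0.066) = 0.22 / 0.119 = 1.8487
k* = 1.8487^(1/0.57) ≈ 2.9389
y* = (k*)^α = 2.9389^0.43 ≈ 1.5897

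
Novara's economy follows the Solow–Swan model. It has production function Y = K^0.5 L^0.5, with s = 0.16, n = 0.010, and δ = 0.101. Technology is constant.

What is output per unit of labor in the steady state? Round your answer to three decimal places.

y* ≈ 1.441

In steady state, investment equals break-even investment: s·k^α = (n + δ)·k.
Rearranging, k^(1−α) = s / (n + δ).
k^0.5 = 0.16 / (0.010 + 0.101) = 0.16 / 0.111 = 1.4414
k* = 1.4414^(1/0.5) ≈ 2.0776
y* = (k*)^α = 2.0776^0.5 ≈ 1.4414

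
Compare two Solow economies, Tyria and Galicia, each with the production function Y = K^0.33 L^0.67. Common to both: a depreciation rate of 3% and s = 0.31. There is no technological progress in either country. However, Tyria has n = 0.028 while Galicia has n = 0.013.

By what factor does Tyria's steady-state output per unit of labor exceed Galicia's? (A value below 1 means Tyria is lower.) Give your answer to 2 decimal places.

Steady-state y* = [s/(n + δ)]^(α/(1−α)), so the ratio is [ (s_T/(n + δ)_T) / (s_G/(n + δ)_G) ]^0.4925.
s_T/(n + δ)_T = 0.31/0.058 = 5.3448; s_G/(n + δ)_G = 0.31/0.043 = 7.2093.
Ratio = (5.3448/7.2093)^0.4925 = 0.7414^0.4925 ≈ 0.8630

ratio ≈ 0.86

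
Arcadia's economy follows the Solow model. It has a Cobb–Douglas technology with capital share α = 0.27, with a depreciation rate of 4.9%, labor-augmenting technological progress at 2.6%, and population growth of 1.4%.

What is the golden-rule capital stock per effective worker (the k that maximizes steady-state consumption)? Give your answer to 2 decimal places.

The golden rule sets f'(k) = n + g + δ, i.e. α·k^(α−1) = n + g + δ.
So k^(1−α) = α / (n + g + δ) = 0.27 / 0.089 = 3.0337.
k_gold = 3.0337^(1/0.73) ≈ 4.5734

k_gold ≈ 4.57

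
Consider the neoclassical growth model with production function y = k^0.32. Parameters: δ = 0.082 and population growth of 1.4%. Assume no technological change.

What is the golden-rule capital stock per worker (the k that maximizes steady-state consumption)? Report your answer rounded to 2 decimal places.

k_gold ≈ 5.87

The golden rule sets f'(k) = n + δ, i.e. α·k^(α−1) = n + δ.
So k^(1−α) = α / (n + δ) = 0.32 / 0.096 = 3.3333.
k_gold = 3.3333^(1/0.68) ≈ 5.8740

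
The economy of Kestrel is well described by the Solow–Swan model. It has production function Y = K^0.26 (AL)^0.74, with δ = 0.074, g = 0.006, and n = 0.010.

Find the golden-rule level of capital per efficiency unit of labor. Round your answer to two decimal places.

k_gold ≈ 4.19

The golden rule sets f'(k) = n + g + δ, i.e. α·k^(α−1) = n + g + δ.
So k^(1−α) = α / (n + g + δ) = 0.26 / 0.090 = 2.8889.
k_gold = 2.8889^(1/0.74) ≈ 4.1938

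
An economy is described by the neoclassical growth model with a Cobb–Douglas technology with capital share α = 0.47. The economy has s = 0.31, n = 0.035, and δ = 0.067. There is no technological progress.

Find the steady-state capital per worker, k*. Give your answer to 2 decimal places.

k* ≈ 8.14

At the steady state, Δk = 0, so s·k^α = (n + δ)·k.
Dividing both sides by k: k^(1−α) = s / (n + δ).
k^0.53 = 0.31 / (0.035 + 0.067) = 0.31 / 0.102 = 3.0392
k* = 3.0392^(1/0.53) ≈ 8.1445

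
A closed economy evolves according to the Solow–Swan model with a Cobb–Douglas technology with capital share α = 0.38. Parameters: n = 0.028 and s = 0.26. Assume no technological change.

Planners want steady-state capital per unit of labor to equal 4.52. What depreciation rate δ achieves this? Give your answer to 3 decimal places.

δ ≈ 0.074

Steady state requires s·f(k) = (n + δ)·k, i.e. s·k^α = (n + δ)·k.
So s / (n + δ) = (k*)^(1−α) = 4.52^0.62 = 2.5479.
Therefore n + δ = s / 2.5479 = 0.26 / 2.5479 = 0.1020, so δ = 0.1020 − 0.028 = 0.0740.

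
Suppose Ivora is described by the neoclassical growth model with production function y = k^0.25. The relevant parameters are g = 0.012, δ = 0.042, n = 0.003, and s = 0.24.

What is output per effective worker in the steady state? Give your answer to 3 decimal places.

y* = 1.615

In steady state, investment equals break-even investment: s·k^α = (n + g + δ)·k.
Rearranging, k^(1−α) = s / (n + g + δ).
k^0.75 = 0.24 / (0.003 + 0.012 + 0.042) = 0.24 / 0.057 = 4.2105
k* = 4.2105^(1/0.75) ≈ 6.7990
y* = (k*)^α = 6.7990^0.25 ≈ 1.6148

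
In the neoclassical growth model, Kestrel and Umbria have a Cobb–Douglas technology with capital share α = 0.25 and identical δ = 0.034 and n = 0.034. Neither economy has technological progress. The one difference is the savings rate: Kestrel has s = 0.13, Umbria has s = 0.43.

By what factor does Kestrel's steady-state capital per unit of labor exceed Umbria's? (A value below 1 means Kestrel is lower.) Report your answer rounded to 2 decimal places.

Steady-state k* = [s/(n + δ)]^(1/(1−α)), so the ratio is [ (s_K/(n + δ)_K) / (s_U/(n + δ)_U) ]^1.3333.
s_K/(n + δ)_K = 0.13/0.068 = 1.9118; s_U/(n + δ)_U = 0.43/0.068 = 6.3235.
Ratio = (1.9118/6.3235)^1.3333 = 0.3023^1.3333 ≈ 0.2029

k*_K / k*_U ≈ 0.20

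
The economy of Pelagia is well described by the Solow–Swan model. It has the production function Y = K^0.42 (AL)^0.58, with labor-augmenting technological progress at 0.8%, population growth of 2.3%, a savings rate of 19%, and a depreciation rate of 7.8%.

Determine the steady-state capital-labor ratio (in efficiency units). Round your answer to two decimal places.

k* ≈ 2.61

Steady state requires s·f(k) = (n + g + δ)·k, i.e. s·k^α = (n + g + δ)·k.
Rearranging, k^(1−α) = s / (n + g + δ).
k^0.58 = 0.19 / (0.023 + 0.008 + 0.078) = 0.19 / 0.109 = 1.7431
k* = 1.7431^(1/0.58) ≈ 2.6066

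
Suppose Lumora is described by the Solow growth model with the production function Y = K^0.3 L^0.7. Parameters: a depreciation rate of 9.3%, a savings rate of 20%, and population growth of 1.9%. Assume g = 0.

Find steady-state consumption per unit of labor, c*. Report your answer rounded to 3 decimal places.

c* = 1.026

Steady state requires s·f(k) = (n + δ)·k, i.e. s·k^α = (n + δ)·k.
Dividing both sides by k: k^(1−α) = s / (n + δ).
k^0.7 = 0.20 / (0.019 + 0.093) = 0.20 / 0.112 = 1.7857
k* = 1.7857^(1/0.7) ≈ 2.2894
y* = (k*)^α = 2.2894^0.3 ≈ 1.2821
c* = (1 − s)·y* = (1 − 0.20) × 1.2821 ≈ 1.0257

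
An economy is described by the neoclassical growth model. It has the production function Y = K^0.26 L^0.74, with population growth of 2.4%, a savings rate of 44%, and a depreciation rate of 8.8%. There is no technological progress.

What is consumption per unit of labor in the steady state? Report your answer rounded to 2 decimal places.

c* ≈ 0.91

At the steady state, Δk = 0, so s·k^α = (n + δ)·k.
Dividing both sides by k: k^(1−α) = s / (n + δ).
k^0.74 = 0.44 / (0.024 + 0.088) = 0.44 / 0.112 = 3.9286
k* = 3.9286^(1/0.74) ≈ 6.3537
y* = (k*)^α = 6.3537^0.26 ≈ 1.6173
c* = (1 − s)·y* = (1 − 0.44) × 1.6173 ≈ 0.9057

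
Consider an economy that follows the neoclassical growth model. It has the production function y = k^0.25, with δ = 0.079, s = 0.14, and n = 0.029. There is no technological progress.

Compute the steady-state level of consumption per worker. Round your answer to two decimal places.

In steady state, investment equals break-even investment: s·k^α = (n + δ)·k.
Rearranging, k^(1−α) = s / (n + δ).
k^0.75 = 0.14 / (0.029 + 0.079) = 0.14 / 0.108 = 1.2963
k* = 1.2963^(1/0.75) ≈ 1.4134
y* = (k*)^α = 1.4134^0.25 ≈ 1.0904
c* = (1 − s)·y* = (1 − 0.14) × 1.0904 ≈ 0.9377

c* = 0.94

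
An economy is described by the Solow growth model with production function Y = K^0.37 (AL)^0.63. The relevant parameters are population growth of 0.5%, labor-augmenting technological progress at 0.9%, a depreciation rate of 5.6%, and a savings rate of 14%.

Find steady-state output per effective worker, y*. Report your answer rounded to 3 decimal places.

In steady state, investment equals break-even investment: s·k^α = (n + g + δ)·k.
Rearranging, k^(1−α) = s / (n + g + δ).
k^0.63 = 0.14 / (0.005 + 0.009 + 0.056) = 0.14 / 0.070 = 2.0000
k* = 2.0000^(1/0.63) ≈ 3.0049
y* = (k*)^α = 3.0049^0.37 ≈ 1.5024

y* = 1.502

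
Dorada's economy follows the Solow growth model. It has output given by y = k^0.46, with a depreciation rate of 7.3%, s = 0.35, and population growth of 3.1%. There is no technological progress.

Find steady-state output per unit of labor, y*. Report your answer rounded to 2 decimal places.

Steady state requires s·f(k) = (n + δ)·k, i.e. s·k^α = (n + δ)·k.
Dividing both sides by k: k^(1−α) = s / (n + δ).
k^0.54 = 0.35 / (0.031 + 0.073) = 0.35 / 0.104 = 3.3654
k* = 3.3654^(1/0.54) ≈ 9.4622
y* = (k*)^α = 9.4622^0.46 ≈ 2.8116

y* = 2.81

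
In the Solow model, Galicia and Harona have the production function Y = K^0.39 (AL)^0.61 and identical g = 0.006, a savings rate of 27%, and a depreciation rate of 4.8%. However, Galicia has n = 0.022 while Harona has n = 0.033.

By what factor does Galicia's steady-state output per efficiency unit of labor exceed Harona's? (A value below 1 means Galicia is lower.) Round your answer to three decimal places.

ratio ≈ 1.090

Steady-state y* = [s/(n + g + δ)]^(α/(1−α)), so the ratio is [ (s_G/(n + g + δ)_G) / (s_H/(n + g + δ)_H) ]^0.6393.
s_G/(n + g + δ)_G = 0.27/0.076 = 3.5526; s_H/(n + g + δ)_H = 0.27/0.087 = 3.1034.
Ratio = (3.5526/3.1034)^0.6393 = 1.1447^0.6393 ≈ 1.0902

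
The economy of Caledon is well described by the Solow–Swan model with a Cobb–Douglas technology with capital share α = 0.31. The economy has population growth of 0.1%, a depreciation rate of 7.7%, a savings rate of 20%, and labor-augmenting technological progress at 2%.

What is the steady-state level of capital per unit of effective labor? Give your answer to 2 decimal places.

k* ≈ 2.81

In steady state, investment equals break-even investment: s·k^α = (n + g + δ)·k.
Rearranging, k^(1−α) = s / (n + g + δ).
k^0.69 = 0.20 / (0.001 + 0.020 + 0.077) = 0.20 / 0.098 = 2.0408
k* = 2.0408^(1/0.69) ≈ 2.8118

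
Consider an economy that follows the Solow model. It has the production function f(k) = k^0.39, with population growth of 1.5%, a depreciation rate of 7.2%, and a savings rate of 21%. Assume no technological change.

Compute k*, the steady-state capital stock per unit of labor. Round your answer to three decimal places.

k* = 4.240

Steady state requires s·f(k) = (n + δ)·k, i.e. s·k^α = (n + δ)·k.
Dividing both sides by k: k^(1−α) = s / (n + δ).
k^0.61 = 0.21 / (0.015 + 0.072) = 0.21 / 0.087 = 2.4138
k* = 2.4138^(1/0.61) ≈ 4.2401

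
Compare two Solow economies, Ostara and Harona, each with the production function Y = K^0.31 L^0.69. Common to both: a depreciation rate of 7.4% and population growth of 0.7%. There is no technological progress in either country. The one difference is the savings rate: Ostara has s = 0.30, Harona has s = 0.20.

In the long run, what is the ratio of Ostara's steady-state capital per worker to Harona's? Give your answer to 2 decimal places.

Steady-state k* = [s/(n + δ)]^(1/(1−α)), so the ratio is [ (s_O/(n + δ)_O) / (s_H/(n + δ)_H) ]^1.4493.
s_O/(n + δ)_O = 0.30/0.081 = 3.7037; s_H/(n + δ)_H = 0.20/0.081 = 2.4691.
Ratio = (3.7037/2.4691)^1.4493 = 1.5000^1.4493 ≈ 1.7997

k*_O / k*_H ≈ 1.80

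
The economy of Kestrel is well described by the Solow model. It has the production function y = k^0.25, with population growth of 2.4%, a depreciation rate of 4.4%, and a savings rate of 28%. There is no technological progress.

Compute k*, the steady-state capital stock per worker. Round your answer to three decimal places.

k* = 6.600

In steady state, investment equals break-even investment: s·k^α = (n + δ)·k.
Dividing both sides by k: k^(1−α) = s / (n + δ).
k^0.75 = 0.28 / (0.024 + 0.044) = 0.28 / 0.068 = 4.1176
k* = 4.1176^(1/0.75) ≈ 6.5997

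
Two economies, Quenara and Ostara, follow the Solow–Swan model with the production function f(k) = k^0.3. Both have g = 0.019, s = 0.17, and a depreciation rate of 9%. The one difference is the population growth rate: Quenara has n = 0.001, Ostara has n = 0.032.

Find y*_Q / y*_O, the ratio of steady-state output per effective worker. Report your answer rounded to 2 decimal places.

Steady-state y* = [s/(n + g + δ)]^(α/(1−α)), so the ratio is [ (s_Q/(n + g + δ)_Q) / (s_O/(n + g + δ)_O) ]^0.4286.
s_Q/(n + g + δ)_Q = 0.17/0.110 = 1.5455; s_O/(n + g + δ)_O = 0.17/0.141 = 1.2057.
Ratio = (1.5455/1.2057)^0.4286 = 1.2818^0.4286 ≈ 1.1123

y*_Q / y*_O ≈ 1.11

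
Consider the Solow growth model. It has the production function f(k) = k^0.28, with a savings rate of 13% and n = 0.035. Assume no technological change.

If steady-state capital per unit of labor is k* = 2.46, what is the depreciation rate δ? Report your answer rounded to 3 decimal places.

δ ≈ 0.033

Steady state requires s·f(k) = (n + δ)·k, i.e. s·k^α = (n + δ)·k.
So s / (n + δ) = (k*)^(1−α) = 2.46^0.72 = 1.9119.
Therefore n + δ = s / 1.9119 = 0.13 / 1.9119 = 0.0680, so δ = 0.0680 − 0.035 = 0.0330.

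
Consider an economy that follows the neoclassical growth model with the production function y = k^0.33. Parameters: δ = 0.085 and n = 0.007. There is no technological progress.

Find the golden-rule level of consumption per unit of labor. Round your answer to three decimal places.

At the golden rule, f'(k) = n + δ, so α·k^(α−1) = n + δ and k_gold = (α/(n + δ))^(1/(1−α)).
k_gold = (0.33/0.092)^(1/0.67) = 3.5870^1.4925 ≈ 6.7288
c_gold = f(k_gold) − (n + δ)·k_gold = 1.8759 − 0.092×6.7288 ≈ 1.2569

c_gold ≈ 1.257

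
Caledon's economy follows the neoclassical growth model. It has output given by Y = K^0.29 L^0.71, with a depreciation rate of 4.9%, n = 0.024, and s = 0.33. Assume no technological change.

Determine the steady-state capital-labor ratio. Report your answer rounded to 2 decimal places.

Steady state requires s·f(k) = (n + δ)·k, i.e. s·k^α = (n + δ)·k.
Dividing both sides by k: k^(1−α) = s / (n + δ).
k^0.71 = 0.33 / (0.024 + 0.049) = 0.33 / 0.073 = 4.5205
k* = 4.5205^(1/0.71) ≈ 8.3714

k* = 8.37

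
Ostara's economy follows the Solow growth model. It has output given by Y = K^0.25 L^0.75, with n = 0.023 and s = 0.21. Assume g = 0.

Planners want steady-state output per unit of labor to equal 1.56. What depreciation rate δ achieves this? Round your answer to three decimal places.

In steady state, investment equals break-even investment: s·k^α = (n + δ)·k.
Since y* = [s/(n + δ)]^(α/(1−α)), we have s/(n + δ) = (y*)^((1−α)/α) = 1.56^3 = 3.7964.
Therefore n + δ = s / 3.7964 = 0.21 / 3.7964 = 0.0553, so δ = 0.0553 − 0.023 = 0.0323.

δ ≈ 0.032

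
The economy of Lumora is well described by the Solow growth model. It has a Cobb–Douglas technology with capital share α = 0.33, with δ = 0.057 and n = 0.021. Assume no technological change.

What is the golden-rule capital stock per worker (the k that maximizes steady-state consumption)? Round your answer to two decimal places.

k_gold ≈ 8.61

The golden rule sets f'(k) = n + δ, i.e. α·k^(α−1) = n + δ.
So k^(1−α) = α / (n + δ) = 0.33 / 0.078 = 4.2308.
k_gold = 4.2308^(1/0.67) ≈ 8.6091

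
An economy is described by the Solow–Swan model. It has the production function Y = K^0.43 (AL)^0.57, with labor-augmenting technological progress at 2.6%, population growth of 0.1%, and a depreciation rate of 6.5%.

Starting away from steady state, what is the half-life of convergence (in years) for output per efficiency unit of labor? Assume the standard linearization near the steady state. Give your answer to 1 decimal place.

about 13.2 years

Near the steady state the convergence rate is λ = (1 − α)(n + g + δ).
λ = (1 − 0.43) × 0.092 = 0.57 × 0.092 = 0.05244
Half-life = ln 2 / λ = 0.6931 / 0.05244 ≈ 13.22 years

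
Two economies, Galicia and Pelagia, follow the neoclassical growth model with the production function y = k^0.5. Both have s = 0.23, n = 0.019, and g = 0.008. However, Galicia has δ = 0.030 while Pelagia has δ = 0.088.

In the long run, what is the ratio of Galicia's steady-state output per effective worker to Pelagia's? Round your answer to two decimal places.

Steady-state y* = [s/(n + g + δ)]^(α/(1−α)), so the ratio is [ (s_G/(n + g + δ)_G) / (s_P/(n + g + δ)_P) ]^1.
s_G/(n + g + δ)_G = 0.23/0.057 = 4.0351; s_P/(n + g + δ)_P = 0.23/0.115 = 2.0000.
Ratio = (4.0351/2.0000)^1 = 2.0176^1 ≈ 2.0176

ratio ≈ 2.02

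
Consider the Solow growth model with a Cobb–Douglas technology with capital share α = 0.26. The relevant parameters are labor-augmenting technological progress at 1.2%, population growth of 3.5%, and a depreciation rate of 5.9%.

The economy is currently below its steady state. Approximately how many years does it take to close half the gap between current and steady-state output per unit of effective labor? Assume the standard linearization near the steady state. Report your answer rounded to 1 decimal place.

Near the steady state the convergence rate is λ = (1 − α)(n + g + δ).
λ = (1 − 0.26) × 0.106 = 0.74 × 0.106 = 0.07844
Half-life = ln 2 / λ = 0.6931 / 0.07844 ≈ 8.84 years

t_½ ≈ 8.8 years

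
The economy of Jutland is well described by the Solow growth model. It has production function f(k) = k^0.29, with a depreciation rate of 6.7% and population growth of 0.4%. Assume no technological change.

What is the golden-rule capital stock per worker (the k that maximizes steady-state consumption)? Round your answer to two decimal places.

k_gold ≈ 7.26

The golden rule sets f'(k) = n + δ, i.e. α·k^(α−1) = n + δ.
So k^(1−α) = α / (n + δ) = 0.29 / 0.071 = 4.0845.
k_gold = 4.0845^(1/0.71) ≈ 7.2570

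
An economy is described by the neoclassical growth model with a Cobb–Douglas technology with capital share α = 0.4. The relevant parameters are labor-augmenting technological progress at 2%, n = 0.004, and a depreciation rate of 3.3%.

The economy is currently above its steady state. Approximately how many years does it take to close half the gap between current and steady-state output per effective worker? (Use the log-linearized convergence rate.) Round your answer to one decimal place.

Near the steady state the convergence rate is λ = (1 − α)(n + g + δ).
λ = (1 − 0.4) × 0.057 = 0.6 × 0.057 = 0.0342
Half-life = ln 2 / λ = 0.6931 / 0.0342 ≈ 20.27 years

about 20.3 years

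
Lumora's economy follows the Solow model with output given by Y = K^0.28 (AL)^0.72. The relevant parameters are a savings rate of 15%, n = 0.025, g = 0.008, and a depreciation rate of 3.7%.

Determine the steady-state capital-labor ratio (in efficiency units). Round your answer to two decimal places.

k* ≈ 2.88

At the steady state, Δk = 0, so s·k^α = (n + g + δ)·k.
Rearranging, k^(1−α) = s / (n + g + δ).
k^0.72 = 0.15 / (0.025 + 0.008 + 0.037) = 0.15 / 0.070 = 2.1429
k* = 2.1429^(1/0.72) ≈ 2.8822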